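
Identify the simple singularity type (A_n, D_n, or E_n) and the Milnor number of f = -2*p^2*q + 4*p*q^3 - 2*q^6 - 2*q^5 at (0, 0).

Type D_7, Milnor number mu = 7.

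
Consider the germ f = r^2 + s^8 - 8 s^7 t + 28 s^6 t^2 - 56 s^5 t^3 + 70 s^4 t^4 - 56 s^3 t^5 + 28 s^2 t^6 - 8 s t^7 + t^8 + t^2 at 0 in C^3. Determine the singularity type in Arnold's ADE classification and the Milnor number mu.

The Hessian of f at 0 has rank 2. Corank 1: A-series; mu = 7 gives A_7.

Type A_{7}, Milnor number mu = 7.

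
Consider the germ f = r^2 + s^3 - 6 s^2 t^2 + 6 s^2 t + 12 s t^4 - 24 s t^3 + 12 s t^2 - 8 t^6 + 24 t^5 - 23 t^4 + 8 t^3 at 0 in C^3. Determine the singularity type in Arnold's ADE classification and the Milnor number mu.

Type E_{6}, Milnor number mu = 6.

The Hessian of f at 0 has rank 1. Corank 2; j^3 = (s + 2*t)^3 is a perfect cube, so E-series; the 4-jet and mu = 6 give E_6.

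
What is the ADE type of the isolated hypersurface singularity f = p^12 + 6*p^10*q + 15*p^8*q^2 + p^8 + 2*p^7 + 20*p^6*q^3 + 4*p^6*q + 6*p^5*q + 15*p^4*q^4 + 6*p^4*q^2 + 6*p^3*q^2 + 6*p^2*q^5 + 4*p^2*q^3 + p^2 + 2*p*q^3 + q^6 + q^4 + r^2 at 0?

A_{3}

The Hessian of f at 0 has rank 2. Corank 1: A-series; mu = 3 gives A_3.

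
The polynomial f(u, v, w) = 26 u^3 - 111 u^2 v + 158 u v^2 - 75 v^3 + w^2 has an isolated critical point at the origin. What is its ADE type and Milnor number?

The Hessian of f at 0 has rank 1. Corank 2; j^3 = (2*u - 3*v)*(13*u^2 - 36*u*v + 25*v^2) splits into three distinct lines over C (the quadratic factor has nonzero discriminant), so D_4.

Type D_{4}, Milnor number mu = 4.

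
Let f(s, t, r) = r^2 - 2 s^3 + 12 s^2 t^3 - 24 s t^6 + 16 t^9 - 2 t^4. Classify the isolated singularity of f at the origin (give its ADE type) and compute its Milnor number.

Type E_6, Milnor number mu = 6.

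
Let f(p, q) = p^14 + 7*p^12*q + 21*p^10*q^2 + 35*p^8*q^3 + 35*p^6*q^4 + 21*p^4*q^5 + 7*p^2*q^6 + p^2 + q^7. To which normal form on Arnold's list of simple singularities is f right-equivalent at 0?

The Hessian of f at 0 has rank 1. Corank 1: A-series; mu = 6 gives A_6.

A_{6}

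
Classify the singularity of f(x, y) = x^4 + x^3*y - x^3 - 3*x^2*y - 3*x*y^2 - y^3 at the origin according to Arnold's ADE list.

The Hessian of f at 0 has rank 0. Corank 2; j^3 = -(x + y)^3 is a perfect cube, so E-series; the 4-jet and mu = 7 give E_7.

E_7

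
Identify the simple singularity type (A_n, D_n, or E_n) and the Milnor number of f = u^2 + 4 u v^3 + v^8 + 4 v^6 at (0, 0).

The Hessian of f at 0 is [[2, 0], [0, 0]] with rank 1, so corank 1. A Groebner basis of the Jacobian ideal J(f) in C{u,v} is {u^3, u^2*v, u/2 + v^3}; counting standard monomials gives mu = 7. Corank 1: A-series; mu = 7 gives A_7.

Type A7, Milnor number mu = 7.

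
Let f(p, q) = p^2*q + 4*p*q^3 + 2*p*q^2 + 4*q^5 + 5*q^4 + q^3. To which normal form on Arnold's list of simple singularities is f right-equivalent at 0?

The Hessian of f at 0 has rank 0. Corank 2; j^3 = q*(p + q)^2 has shape L^2 M (L != M), so D-series; mu = 5 gives D_5.

D_{5}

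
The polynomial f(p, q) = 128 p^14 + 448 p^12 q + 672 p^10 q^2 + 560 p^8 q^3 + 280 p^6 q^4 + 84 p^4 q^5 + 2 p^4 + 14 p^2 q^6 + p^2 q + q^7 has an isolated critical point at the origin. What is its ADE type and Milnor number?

Type D8, Milnor number mu = 8.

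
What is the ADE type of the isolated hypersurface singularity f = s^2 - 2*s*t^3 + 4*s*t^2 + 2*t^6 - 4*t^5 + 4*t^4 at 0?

The Hessian of f at 0 has rank 1. Corank 1: A-series; mu = 5 gives A_5.

A5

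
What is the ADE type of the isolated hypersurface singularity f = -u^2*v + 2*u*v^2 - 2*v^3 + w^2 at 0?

D_4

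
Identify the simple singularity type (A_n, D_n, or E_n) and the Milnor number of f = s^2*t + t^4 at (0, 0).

Type D_{5}, Milnor number mu = 5.

The Hessian of f at 0 has rank 0. Corank 2; j^3 = s^2*t has shape L^2 M (L != M), so D-series; mu = 5 gives D_5.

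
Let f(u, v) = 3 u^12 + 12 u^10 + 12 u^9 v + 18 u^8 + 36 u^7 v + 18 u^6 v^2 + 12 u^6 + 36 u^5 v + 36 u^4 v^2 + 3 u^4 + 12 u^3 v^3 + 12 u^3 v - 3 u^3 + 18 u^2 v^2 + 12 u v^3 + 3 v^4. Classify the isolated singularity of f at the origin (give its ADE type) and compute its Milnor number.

The Hessian of f at 0 is [[0, 0], [0, 0]] with rank 0, so corank 2. A Groebner basis of the Jacobian ideal J(f) in C{u,v} is {v^4, u*v^2 + v^3/3, u^2}; counting standard monomials gives mu = 6. Corank 2; j^3 = -3*u^3 is a perfect cube, so E-series; the 4-jet and mu = 6 give E_6.

Type E6, Milnor number mu = 6.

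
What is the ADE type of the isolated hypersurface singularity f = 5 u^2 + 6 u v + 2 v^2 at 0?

The Hessian of f at 0 has rank 2. Corank 0: nondegenerate Morse point, so A_1.

A1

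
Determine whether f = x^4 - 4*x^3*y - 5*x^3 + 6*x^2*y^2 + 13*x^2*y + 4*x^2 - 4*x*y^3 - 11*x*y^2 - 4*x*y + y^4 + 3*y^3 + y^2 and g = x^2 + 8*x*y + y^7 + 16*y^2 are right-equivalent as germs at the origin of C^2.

No.

The Hessian of f at 0 has rank 1. Corank 1: A-series; mu = 2 gives A_2. The Hessian of g at 0 has rank 1. Corank 1: A-series; mu = 6 gives A_6. f is A_2 but g is A_6, hence not right-equivalent.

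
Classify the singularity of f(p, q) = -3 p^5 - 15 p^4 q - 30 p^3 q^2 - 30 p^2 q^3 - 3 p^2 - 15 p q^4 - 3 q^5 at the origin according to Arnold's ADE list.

The Hessian of f at 0 has rank 1. Corank 1: A-series; mu = 4 gives A_4.

A_4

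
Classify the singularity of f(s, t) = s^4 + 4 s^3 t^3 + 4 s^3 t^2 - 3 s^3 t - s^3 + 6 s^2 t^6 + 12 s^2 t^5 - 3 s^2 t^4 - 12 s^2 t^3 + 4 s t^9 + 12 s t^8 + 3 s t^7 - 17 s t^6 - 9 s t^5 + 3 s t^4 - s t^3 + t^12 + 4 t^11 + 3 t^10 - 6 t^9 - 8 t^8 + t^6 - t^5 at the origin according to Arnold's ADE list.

E7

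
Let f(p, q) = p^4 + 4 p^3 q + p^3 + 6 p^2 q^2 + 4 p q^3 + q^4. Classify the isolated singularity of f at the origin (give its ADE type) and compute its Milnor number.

Type E6, Milnor number mu = 6.

The Hessian of f at 0 is [[0, 0], [0, 0]] with rank 0, so corank 2. A Groebner basis of the Jacobian ideal J(f) in C{p,q} is {q^4, p*q^2 + q^3/3, p^2}; counting standard monomials gives mu = 6. Corank 2; j^3 = p^3 is a perfect cube, so E-series; the 4-jet and mu = 6 give E_6.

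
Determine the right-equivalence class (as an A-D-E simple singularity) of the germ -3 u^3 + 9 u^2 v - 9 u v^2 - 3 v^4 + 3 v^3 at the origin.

E6

The Hessian of f at 0 is [[0, 0], [0, 0]] with rank 0, so corank 2. A Groebner basis of the Jacobian ideal J(f) in C{u,v} is {v^3, u^2 - 2*u*v + v^2}; counting standard monomials gives mu = 6. Corank 2; j^3 = -3*(u - v)^3 is a perfect cube, so E-series; the 4-jet and mu = 6 give E_6.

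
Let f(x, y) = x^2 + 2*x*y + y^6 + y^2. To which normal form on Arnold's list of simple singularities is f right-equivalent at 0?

A_{5}

The Hessian of f at 0 has rank 1. Corank 1: A-series; mu = 5 gives A_5.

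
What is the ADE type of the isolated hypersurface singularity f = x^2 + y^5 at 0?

The Hessian of f at 0 has rank 1. Corank 1: A-series; mu = 4 gives A_4.

A_{4}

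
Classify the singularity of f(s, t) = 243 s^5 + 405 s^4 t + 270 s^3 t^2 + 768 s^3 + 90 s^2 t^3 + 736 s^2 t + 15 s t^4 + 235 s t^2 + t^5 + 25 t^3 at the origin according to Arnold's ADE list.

The Hessian of f at 0 has rank 0. Corank 2; j^3 = (3*s + t)*(16*s + 5*t)^2 has shape L^2 M (L != M), so D-series; mu = 6 gives D_6.

D_{6}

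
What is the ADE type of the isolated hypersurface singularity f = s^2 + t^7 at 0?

A_{6}

The Hessian of f at 0 has rank 1. Corank 1: A-series; mu = 6 gives A_6.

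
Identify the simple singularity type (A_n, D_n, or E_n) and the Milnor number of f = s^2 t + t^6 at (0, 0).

Type D_7, Milnor number mu = 7.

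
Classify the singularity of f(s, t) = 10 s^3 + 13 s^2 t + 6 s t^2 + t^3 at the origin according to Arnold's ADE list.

D_{4}

The Hessian of f at 0 has rank 0. Corank 2; j^3 = (2*s + t)*(5*s^2 + 4*s*t + t^2) splits into three distinct lines over C (the quadratic factor has nonzero discriminant), so D_4.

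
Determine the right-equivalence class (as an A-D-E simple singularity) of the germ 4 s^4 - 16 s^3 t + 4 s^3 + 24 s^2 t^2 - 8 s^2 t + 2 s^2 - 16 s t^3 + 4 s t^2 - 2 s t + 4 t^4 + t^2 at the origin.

A1

The Hessian of f at 0 has rank 2. Corank 0: nondegenerate Morse point, so A_1.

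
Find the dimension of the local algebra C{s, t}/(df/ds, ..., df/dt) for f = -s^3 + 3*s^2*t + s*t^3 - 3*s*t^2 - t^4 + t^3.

7

The Hessian of f at 0 has rank 0. Corank 2; j^3 = -(s - t)^3 is a perfect cube, so E-series; the 4-jet and mu = 7 give E_7.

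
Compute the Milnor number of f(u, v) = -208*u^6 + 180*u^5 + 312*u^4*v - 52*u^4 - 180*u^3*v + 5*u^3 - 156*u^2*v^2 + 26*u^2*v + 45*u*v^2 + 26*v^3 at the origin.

The Hessian of f at 0 is [[0, 0], [0, 0]] with rank 0, so corank 2. A Groebner basis of the Jacobian ideal J(f) in C{u,v} is {v^3, u^2 + 3*v^2, u*v}; counting standard monomials gives mu = 4. Corank 2; j^3 = (u + 2*v)*(5*u^2 + 16*u*v + 13*v^2) splits into three distinct lines over C (the quadratic factor has nonzero discriminant), so D_4.

4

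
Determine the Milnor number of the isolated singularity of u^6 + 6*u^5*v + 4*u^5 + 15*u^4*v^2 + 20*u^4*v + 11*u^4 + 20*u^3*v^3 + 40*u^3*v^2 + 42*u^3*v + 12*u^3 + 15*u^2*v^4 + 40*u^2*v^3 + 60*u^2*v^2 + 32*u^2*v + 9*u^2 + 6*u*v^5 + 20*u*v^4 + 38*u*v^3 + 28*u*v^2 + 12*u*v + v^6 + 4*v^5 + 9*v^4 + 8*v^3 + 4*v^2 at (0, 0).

The Hessian of f at 0 is [[18, 12], [12, 8]] with rank 1, so corank 1. A Groebner basis of the Jacobian ideal J(f) in C{u,v} is {u^2 + 6*u + 4*v, u*v - 9*u - 6*v, 27*u/2 + v^2 + 9*v}; counting standard monomials gives mu = 3. Corank 1: A-series; mu = 3 gives A_3.

3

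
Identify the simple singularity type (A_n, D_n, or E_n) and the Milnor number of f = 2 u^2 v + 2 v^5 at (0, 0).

Type D_{6}, Milnor number mu = 6.

The Hessian of f at 0 is [[0, 0], [0, 0]] with rank 0, so corank 2. A Groebner basis of the Jacobian ideal J(f) in C{u,v} is {u^2/5 + v^4, u^3, u*v}; counting standard monomials gives mu = 6. Corank 2; j^3 = 2*u^2*v has shape L^2 M (L != M), so D-series; mu = 6 gives D_6.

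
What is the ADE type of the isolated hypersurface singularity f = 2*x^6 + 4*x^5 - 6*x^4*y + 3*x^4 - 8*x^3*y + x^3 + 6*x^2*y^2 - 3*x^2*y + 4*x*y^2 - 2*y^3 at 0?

The Hessian of f at 0 has rank 0. Corank 2; j^3 = (x - y)*(x^2 - 2*x*y + 2*y^2) splits into three distinct lines over C (the quadratic factor has nonzero discriminant), so D_4.

D_{4}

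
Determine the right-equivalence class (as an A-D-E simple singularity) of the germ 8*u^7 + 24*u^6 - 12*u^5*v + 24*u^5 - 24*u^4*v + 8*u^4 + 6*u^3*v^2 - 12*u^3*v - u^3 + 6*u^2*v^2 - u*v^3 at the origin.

E_7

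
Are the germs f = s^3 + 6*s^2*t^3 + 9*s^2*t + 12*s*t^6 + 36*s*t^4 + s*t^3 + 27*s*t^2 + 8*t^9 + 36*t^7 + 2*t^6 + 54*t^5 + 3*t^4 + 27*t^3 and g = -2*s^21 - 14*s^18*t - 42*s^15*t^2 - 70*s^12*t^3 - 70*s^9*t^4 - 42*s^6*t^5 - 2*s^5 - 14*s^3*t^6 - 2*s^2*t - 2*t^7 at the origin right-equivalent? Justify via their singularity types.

No.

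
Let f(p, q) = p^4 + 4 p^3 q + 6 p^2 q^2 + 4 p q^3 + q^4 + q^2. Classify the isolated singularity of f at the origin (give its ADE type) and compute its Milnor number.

Type A_3, Milnor number mu = 3.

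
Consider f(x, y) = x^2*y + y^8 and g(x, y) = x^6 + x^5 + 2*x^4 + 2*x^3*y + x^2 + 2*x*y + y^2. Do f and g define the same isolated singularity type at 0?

No.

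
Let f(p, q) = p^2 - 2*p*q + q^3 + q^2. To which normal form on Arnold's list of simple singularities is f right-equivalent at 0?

A2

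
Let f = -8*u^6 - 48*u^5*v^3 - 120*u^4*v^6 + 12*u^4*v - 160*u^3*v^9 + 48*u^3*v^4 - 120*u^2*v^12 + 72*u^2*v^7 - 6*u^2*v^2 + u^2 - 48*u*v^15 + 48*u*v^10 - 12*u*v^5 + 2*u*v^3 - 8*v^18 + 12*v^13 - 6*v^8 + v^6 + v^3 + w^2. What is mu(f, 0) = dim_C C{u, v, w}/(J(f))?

2

The Hessian of f at 0 has rank 2. Corank 1: A-series; mu = 2 gives A_2.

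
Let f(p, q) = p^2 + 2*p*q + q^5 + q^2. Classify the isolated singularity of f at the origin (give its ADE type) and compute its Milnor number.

The Hessian of f at 0 is [[2, 2], [2, 2]] with rank 1, so corank 1. A Groebner basis of the Jacobian ideal J(f) in C{p,q} is {q^4, p + q}; counting standard monomials gives mu = 4. Corank 1: A-series; mu = 4 gives A_4.

Type A_{4}, Milnor number mu = 4.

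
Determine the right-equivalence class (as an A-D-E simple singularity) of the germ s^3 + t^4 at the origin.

E_{6}

The Hessian of f at 0 has rank 0. Corank 2; j^3 = s^3 is a perfect cube, so E-series; the 4-jet and mu = 6 give E_6.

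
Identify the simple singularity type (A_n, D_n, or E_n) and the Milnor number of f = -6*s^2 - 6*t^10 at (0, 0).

Type A9, Milnor number mu = 9.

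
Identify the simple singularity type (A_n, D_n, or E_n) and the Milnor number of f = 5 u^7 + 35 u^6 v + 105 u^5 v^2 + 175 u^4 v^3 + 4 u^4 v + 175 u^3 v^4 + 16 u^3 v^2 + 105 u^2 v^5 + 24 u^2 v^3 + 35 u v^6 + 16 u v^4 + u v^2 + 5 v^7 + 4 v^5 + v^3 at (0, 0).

The Hessian of f at 0 has rank 0. Corank 2; j^3 = v^2*(u + v) has shape L^2 M (L != M), so D-series; mu = 8 gives D_8.

Type D8, Milnor number mu = 8.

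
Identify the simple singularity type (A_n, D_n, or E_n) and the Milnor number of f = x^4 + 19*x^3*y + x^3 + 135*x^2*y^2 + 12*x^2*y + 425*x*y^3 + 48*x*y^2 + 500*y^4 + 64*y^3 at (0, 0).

Type E_{7}, Milnor number mu = 7.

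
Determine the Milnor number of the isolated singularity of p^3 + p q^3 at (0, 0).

7

The Hessian of f at 0 is [[0, 0], [0, 0]] with rank 0, so corank 2. A Groebner basis of the Jacobian ideal J(f) in C{p,q} is {p^3, p*q^2, 3*p^2 + q^3}; counting standard monomials gives mu = 7. Corank 2; j^3 = p^3 is a perfect cube, so E-series; the 4-jet and mu = 7 give E_7.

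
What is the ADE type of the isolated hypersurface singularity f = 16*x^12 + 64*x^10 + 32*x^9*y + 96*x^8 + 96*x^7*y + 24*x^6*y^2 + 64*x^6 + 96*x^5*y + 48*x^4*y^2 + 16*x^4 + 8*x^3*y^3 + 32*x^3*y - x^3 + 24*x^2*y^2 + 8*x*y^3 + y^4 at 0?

E_{6}

The Hessian of f at 0 is [[0, 0], [0, 0]] with rank 0, so corank 2. A Groebner basis of the Jacobian ideal J(f) in C{x,y} is {y^4, x*y^2 + y^3/6, x^2}; counting standard monomials gives mu = 6. Corank 2; j^3 = -x^3 is a perfect cube, so E-series; the 4-jet and mu = 6 give E_6.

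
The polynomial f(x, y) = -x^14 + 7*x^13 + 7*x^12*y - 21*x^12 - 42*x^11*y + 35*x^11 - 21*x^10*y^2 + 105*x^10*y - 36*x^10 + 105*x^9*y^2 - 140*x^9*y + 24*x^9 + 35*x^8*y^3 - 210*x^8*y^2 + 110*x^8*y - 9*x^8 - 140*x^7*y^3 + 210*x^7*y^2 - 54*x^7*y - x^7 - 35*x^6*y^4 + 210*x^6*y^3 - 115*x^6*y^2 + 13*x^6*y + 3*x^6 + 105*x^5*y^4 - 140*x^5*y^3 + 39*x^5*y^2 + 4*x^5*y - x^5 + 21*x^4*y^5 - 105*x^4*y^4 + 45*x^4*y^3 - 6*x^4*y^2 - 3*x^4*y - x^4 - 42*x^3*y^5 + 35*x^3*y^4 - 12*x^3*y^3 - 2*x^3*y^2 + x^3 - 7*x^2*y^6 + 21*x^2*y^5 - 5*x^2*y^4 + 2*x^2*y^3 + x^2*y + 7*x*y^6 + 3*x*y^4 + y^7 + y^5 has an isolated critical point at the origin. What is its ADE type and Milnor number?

Type D_6, Milnor number mu = 6.

The Hessian of f at 0 has rank 0. Corank 2; j^3 = x^2*(x + y) has shape L^2 M (L != M), so D-series; mu = 6 gives D_6.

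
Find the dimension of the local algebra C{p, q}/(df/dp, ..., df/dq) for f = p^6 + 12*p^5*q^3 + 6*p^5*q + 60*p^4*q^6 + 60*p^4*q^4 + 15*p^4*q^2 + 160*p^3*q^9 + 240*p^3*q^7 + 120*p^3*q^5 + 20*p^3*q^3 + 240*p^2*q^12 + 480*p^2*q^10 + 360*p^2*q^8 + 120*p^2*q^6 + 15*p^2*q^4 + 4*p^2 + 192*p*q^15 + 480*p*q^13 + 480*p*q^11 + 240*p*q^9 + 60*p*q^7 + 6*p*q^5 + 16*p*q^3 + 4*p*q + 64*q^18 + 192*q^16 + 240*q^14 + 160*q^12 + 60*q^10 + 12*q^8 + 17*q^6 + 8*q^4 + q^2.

5

The Hessian of f at 0 has rank 1. Corank 1: A-series; mu = 5 gives A_5.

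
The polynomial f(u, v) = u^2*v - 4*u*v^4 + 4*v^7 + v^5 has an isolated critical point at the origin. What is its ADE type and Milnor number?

The Hessian of f at 0 is [[0, 0], [0, 0]] with rank 0, so corank 2. A Groebner basis of the Jacobian ideal J(f) in C{u,v} is {-u*v/2 + v^4, u*v^2, u^2 + 5*u*v/2}; counting standard monomials gives mu = 6. Corank 2; j^3 = u^2*v has shape L^2 M (L != M), so D-series; mu = 6 gives D_6.

Type D_6, Milnor number mu = 6.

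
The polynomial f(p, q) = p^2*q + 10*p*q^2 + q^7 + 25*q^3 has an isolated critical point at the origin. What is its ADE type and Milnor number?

Type D_{8}, Milnor number mu = 8.

The Hessian of f at 0 is [[0, 0], [0, 0]] with rank 0, so corank 2. A Groebner basis of the Jacobian ideal J(f) in C{p,q} is {p^2/7 + q^6 - 25*q^2/7, p^3 + 125*q^3, p*q + 5*q^2}; counting standard monomials gives mu = 8. Corank 2; j^3 = q*(p + 5*q)^2 has shape L^2 M (L != M), so D-series; mu = 8 gives D_8.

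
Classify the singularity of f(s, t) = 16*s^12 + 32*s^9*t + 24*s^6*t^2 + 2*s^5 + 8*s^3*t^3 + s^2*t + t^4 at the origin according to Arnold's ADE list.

D_{5}

The Hessian of f at 0 has rank 0. Corank 2; j^3 = s^2*t has shape L^2 M (L != M), so D-series; mu = 5 gives D_5.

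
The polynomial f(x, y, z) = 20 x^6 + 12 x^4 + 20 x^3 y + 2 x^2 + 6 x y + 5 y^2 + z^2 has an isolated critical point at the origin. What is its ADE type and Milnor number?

Type A_1, Milnor number mu = 1.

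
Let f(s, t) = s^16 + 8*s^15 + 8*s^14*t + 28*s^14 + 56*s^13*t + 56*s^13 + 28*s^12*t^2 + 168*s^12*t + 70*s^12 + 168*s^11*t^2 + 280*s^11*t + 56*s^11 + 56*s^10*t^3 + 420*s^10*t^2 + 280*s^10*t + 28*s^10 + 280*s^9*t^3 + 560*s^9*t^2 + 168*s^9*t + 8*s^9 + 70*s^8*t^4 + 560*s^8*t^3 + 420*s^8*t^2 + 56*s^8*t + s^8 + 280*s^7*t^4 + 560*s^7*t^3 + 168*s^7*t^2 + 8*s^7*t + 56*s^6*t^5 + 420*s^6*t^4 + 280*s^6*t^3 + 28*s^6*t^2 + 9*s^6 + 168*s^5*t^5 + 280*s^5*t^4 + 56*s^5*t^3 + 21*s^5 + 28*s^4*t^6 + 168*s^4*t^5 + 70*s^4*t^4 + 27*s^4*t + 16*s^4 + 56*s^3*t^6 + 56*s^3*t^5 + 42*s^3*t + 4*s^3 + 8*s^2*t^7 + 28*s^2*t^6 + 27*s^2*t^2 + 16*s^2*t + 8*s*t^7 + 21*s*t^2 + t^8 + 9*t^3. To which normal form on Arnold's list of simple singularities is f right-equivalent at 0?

D9

The Hessian of f at 0 is [[0, 0], [0, 0]] with rank 0, so corank 2. A Groebner basis of the Jacobian ideal J(f) in C{s,t} is {s^2*t^2 + 2*s*t^2/3 + t^3, -532081*s^2*t/648 + 32*s^2/243 + s*t^3 - 8*s*t^2/3 - 531121*s*t/972 - 2*t^3 - 531313*t^2/648, 19699*s^2*t/9 - 64*s^2/243 + 112*s*t^2/27 + 354134*s*t/243 + t^4 + 8*t^3/3 + 177115*t^2/81, s^3 + s^2*t + 2*s^2/3 + 5*s*t/3 + t^2}; counting standard monomials gives mu = 9. Corank 2; j^3 = (s + t)*(2*s + 3*t)^2 has shape L^2 M (L != M), so D-series; mu = 9 gives D_9.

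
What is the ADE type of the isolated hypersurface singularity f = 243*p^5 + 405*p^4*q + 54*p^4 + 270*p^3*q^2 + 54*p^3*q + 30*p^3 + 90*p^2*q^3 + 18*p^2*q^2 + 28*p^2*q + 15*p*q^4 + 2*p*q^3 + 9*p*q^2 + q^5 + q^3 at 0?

D4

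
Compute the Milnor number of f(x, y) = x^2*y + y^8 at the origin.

9

The Hessian of f at 0 has rank 0. Corank 2; j^3 = x^2*y has shape L^2 M (L != M), so D-series; mu = 9 gives D_9.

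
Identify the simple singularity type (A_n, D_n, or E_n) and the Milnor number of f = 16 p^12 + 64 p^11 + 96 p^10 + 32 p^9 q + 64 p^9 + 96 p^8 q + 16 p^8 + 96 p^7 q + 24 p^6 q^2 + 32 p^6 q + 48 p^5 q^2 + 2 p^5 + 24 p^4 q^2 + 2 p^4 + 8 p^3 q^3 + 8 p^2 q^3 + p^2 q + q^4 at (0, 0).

Type D5, Milnor number mu = 5.

The Hessian of f at 0 has rank 0. Corank 2; j^3 = p^2*q has shape L^2 M (L != M), so D-series; mu = 5 gives D_5.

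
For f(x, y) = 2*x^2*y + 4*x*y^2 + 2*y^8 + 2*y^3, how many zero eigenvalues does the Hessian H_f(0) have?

Hessian at 0 has rank 0.

2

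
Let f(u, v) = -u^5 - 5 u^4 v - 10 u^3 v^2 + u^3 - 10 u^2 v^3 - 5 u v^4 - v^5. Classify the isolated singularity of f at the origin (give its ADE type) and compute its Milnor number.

Type E_{8}, Milnor number mu = 8.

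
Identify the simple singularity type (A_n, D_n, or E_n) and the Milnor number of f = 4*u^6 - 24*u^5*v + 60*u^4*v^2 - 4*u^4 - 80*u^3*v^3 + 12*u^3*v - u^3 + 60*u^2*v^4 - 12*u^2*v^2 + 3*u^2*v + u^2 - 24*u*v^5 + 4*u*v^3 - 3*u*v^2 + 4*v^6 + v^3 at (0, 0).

Type A_{2}, Milnor number mu = 2.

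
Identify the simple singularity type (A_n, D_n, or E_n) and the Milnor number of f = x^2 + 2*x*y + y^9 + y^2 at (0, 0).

Type A_8, Milnor number mu = 8.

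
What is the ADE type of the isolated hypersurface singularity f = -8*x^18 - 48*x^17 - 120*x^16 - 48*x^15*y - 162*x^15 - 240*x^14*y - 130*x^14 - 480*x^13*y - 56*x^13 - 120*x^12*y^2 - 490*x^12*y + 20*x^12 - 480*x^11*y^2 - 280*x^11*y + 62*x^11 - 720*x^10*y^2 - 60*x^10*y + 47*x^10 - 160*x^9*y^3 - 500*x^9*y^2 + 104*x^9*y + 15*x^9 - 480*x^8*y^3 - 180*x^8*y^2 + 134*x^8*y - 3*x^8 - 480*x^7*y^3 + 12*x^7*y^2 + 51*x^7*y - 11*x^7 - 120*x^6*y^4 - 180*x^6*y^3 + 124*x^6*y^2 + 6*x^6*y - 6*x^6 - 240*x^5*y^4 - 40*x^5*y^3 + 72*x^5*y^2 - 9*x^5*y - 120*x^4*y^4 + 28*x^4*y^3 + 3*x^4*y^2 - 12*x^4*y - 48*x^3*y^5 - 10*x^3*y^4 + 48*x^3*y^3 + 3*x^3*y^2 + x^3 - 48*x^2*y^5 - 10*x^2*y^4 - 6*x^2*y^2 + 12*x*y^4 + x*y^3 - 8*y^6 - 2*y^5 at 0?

E7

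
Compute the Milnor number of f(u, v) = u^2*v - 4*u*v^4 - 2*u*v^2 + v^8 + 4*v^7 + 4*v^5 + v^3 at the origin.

9

The Hessian of f at 0 has rank 0. Corank 2; j^3 = v*(u - v)^2 has shape L^2 M (L != M), so D-series; mu = 9 gives D_9.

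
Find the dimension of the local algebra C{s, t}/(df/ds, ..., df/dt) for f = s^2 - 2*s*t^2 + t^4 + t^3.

2

The Hessian of f at 0 is [[2, 0], [0, 0]] with rank 1, so corank 1. A Groebner basis of the Jacobian ideal J(f) in C{s,t} is {t^2, s}; counting standard monomials gives mu = 2. Corank 1: A-series; mu = 2 gives A_2.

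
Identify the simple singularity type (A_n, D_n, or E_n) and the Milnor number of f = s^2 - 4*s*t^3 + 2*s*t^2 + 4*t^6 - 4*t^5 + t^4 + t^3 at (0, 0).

Type A_2, Milnor number mu = 2.

The Hessian of f at 0 is [[2, 0], [0, 0]] with rank 1, so corank 1. A Groebner basis of the Jacobian ideal J(f) in C{s,t} is {t^2, s}; counting standard monomials gives mu = 2. Corank 1: A-series; mu = 2 gives A_2.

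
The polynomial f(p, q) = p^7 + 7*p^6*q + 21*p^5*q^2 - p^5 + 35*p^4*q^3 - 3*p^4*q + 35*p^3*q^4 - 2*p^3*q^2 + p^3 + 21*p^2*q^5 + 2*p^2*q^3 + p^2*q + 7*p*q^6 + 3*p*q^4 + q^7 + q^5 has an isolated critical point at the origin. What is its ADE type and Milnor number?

The Hessian of f at 0 has rank 0. Corank 2; j^3 = p^2*(p + q) has shape L^2 M (L != M), so D-series; mu = 6 gives D_6.

Type D_{6}, Milnor number mu = 6.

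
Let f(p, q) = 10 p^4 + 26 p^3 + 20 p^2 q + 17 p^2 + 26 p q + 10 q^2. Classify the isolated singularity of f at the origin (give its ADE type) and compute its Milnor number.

Type A1, Milnor number mu = 1.

The Hessian of f at 0 has rank 2. Corank 0: nondegenerate Morse point, so A_1.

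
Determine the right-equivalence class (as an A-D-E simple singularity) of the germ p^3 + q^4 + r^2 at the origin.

E_{6}

The Hessian of f at 0 is [[0, 0, 0], [0, 0, 0], [0, 0, 2]] with rank 1, so corank 2. A Groebner basis of the Jacobian ideal J(f) in C{p,q,r} is {q^3, p^2, r}; counting standard monomials gives mu = 6. Corank 2; j^3 = p^3 is a perfect cube, so E-series; the 4-jet and mu = 6 give E_6.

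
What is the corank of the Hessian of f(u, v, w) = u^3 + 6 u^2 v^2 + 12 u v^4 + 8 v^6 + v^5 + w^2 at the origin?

2

Hessian at 0 has rank 1.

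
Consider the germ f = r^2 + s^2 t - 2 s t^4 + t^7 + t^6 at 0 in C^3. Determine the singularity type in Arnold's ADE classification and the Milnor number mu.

Type D_{7}, Milnor number mu = 7.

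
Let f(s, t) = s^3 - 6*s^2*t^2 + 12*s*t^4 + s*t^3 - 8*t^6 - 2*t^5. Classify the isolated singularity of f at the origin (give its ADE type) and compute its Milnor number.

Type E7, Milnor number mu = 7.

The Hessian of f at 0 has rank 0. Corank 2; j^3 = s^3 is a perfect cube, so E-series; the 4-jet and mu = 7 give E_7.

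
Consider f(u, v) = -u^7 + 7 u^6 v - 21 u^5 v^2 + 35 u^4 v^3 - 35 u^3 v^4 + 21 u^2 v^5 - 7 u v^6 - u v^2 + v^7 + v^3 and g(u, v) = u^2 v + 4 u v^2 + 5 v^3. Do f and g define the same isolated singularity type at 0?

No.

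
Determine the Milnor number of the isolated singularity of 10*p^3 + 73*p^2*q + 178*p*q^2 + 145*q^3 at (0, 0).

4

The Hessian of f at 0 has rank 0. Corank 2; j^3 = (2*p + 5*q)*(5*p^2 + 24*p*q + 29*q^2) splits into three distinct lines over C (the quadratic factor has nonzero discriminant), so D_4.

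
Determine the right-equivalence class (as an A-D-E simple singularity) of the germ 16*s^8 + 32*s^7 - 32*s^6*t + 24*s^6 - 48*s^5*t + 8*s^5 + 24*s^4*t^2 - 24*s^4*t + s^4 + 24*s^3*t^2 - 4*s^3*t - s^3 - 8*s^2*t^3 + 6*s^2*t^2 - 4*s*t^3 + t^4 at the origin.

The Hessian of f at 0 has rank 0. Corank 2; j^3 = -s^3 is a perfect cube, so E-series; the 4-jet and mu = 6 give E_6.

E_6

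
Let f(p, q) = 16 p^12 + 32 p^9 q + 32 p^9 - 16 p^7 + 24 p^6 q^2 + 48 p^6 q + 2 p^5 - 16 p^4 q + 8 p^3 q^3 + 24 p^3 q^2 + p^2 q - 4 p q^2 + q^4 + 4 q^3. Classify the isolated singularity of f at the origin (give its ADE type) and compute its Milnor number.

Type D_{5}, Milnor number mu = 5.

The Hessian of f at 0 has rank 0. Corank 2; j^3 = q*(p - 2*q)^2 has shape L^2 M (L != M), so D-series; mu = 5 gives D_5.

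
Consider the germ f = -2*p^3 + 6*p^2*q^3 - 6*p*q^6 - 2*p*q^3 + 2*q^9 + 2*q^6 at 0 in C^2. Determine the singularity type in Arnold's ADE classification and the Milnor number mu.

Type E_{7}, Milnor number mu = 7.

The Hessian of f at 0 is [[0, 0], [0, 0]] with rank 0, so corank 2. A Groebner basis of the Jacobian ideal J(f) in C{p,q} is {p^3, p*q^2, 3*p^2 + q^3}; counting standard monomials gives mu = 7. Corank 2; j^3 = -2*p^3 is a perfect cube, so E-series; the 4-jet and mu = 7 give E_7.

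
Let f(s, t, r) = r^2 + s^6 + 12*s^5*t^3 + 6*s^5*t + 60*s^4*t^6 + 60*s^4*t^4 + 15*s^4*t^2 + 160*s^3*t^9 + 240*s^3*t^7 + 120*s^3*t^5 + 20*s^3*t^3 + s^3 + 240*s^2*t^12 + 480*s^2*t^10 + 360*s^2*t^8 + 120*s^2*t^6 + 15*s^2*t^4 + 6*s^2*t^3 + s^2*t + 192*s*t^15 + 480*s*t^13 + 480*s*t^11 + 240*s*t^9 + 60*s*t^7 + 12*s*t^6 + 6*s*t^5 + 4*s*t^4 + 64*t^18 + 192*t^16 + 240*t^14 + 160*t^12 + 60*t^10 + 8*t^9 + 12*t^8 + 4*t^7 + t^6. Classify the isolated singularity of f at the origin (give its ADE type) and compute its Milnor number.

The Hessian of f at 0 has rank 1. Corank 2; j^3 = s^2*(s + t) has shape L^2 M (L != M), so D-series; mu = 7 gives D_7.

Type D_{7}, Milnor number mu = 7.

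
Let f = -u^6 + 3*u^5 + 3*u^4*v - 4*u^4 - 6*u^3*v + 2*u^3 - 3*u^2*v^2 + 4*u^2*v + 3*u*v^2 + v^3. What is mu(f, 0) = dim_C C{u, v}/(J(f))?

4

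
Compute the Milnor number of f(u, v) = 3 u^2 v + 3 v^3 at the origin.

4

The Hessian of f at 0 has rank 0. Corank 2; j^3 = 3*v*(u^2 + v^2) splits into three distinct lines over C (the quadratic factor has nonzero discriminant), so D_4.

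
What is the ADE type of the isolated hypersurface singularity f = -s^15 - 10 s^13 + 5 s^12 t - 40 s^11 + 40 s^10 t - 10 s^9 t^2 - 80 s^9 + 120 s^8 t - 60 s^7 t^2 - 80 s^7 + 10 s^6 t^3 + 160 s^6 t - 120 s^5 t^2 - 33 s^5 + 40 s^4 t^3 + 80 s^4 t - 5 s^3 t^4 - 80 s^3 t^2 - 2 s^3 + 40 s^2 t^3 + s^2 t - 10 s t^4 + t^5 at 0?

The Hessian of f at 0 is [[0, 0], [0, 0]] with rank 0, so corank 2. A Groebner basis of the Jacobian ideal J(f) in C{s,t} is {s*t/10 + t^4, s*t^2, s^2 - s*t/2}; counting standard monomials gives mu = 6. Corank 2; j^3 = -s^2*(2*s - t) has shape L^2 M (L != M), so D-series; mu = 6 gives D_6.

D_6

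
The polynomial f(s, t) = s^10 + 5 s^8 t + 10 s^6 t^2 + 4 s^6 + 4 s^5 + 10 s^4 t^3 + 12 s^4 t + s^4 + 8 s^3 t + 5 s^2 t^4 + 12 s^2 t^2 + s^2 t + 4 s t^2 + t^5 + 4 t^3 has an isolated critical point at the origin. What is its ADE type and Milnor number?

Type D_{6}, Milnor number mu = 6.

The Hessian of f at 0 has rank 0. Corank 2; j^3 = t*(s + 2*t)^2 has shape L^2 M (L != M), so D-series; mu = 6 gives D_6.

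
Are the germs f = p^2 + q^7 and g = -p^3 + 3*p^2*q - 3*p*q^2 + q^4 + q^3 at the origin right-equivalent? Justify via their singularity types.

The Hessian of f at 0 is [[2, 0], [0, 0]] with rank 1, so corank 1. A Groebner basis of the Jacobian ideal J(f) in C{p,q} is {q^6, p}; counting standard monomials gives mu = 6. Corank 1: A-series; mu = 6 gives A_6. The Hessian of g at 0 is [[0, 0], [0, 0]] with rank 0, so corank 2. A Groebner basis of the Jacobian ideal J(g) in C{p,q} is {q^3, p^2 - 2*p*q + q^2}; counting standard monomials gives mu = 6. Corank 2; j^3 = -(p - q)^3 is a perfect cube, so E-series; the 4-jet and mu = 6 give E_6. f is A_6 but g is E_6, hence not right-equivalent.

No.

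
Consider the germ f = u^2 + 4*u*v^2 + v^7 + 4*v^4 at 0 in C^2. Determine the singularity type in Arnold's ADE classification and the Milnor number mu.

The Hessian of f at 0 is [[2, 0], [0, 0]] with rank 1, so corank 1. A Groebner basis of the Jacobian ideal J(f) in C{u,v} is {u^3, u/2 + v^2}; counting standard monomials gives mu = 6. Corank 1: A-series; mu = 6 gives A_6.

Type A_{6}, Milnor number mu = 6.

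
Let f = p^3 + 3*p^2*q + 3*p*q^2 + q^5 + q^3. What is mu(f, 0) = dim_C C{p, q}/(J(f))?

8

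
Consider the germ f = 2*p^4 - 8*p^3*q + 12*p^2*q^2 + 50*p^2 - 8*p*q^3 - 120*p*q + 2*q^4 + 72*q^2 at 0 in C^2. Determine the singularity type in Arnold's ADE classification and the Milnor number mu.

Type A3, Milnor number mu = 3.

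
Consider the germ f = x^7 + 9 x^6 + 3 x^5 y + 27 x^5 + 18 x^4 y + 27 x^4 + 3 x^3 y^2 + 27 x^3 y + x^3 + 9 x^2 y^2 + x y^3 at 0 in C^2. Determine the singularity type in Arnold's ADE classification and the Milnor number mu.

Type E_{7}, Milnor number mu = 7.

The Hessian of f at 0 has rank 0. Corank 2; j^3 = x^3 is a perfect cube, so E-series; the 4-jet and mu = 7 give E_7.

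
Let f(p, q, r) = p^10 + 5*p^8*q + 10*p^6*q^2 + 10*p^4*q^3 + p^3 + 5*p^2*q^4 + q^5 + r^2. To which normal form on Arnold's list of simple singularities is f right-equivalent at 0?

E_8

The Hessian of f at 0 has rank 1. Corank 2; j^3 = p^3 is a perfect cube, so E-series; the 5-jet and mu = 8 give E_8.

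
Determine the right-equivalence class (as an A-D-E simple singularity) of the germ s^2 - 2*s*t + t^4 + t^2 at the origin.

A_{3}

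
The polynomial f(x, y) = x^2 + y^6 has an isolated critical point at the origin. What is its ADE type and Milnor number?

The Hessian of f at 0 has rank 1. Corank 1: A-series; mu = 5 gives A_5.

Type A_5, Milnor number mu = 5.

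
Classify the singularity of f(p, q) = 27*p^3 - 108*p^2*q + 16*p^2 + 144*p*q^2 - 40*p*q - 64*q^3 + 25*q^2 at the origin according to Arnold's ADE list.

A_2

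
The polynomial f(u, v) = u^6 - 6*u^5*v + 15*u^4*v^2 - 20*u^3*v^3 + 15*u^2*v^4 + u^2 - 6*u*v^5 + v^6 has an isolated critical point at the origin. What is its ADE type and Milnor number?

The Hessian of f at 0 is [[2, 0], [0, 0]] with rank 1, so corank 1. A Groebner basis of the Jacobian ideal J(f) in C{u,v} is {v^5, u}; counting standard monomials gives mu = 5. Corank 1: A-series; mu = 5 gives A_5.

Type A5, Milnor number mu = 5.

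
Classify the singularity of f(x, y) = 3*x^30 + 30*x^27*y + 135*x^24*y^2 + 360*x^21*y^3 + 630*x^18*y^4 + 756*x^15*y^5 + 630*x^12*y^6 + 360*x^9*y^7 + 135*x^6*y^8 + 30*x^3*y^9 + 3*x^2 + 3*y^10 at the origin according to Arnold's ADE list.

The Hessian of f at 0 has rank 1. Corank 1: A-series; mu = 9 gives A_9.

A_{9}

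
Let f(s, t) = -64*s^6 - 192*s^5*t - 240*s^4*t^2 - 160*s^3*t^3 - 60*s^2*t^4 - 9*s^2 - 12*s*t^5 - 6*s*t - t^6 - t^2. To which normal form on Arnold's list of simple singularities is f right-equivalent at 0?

The Hessian of f at 0 has rank 1. Corank 1: A-series; mu = 5 gives A_5.

A_{5}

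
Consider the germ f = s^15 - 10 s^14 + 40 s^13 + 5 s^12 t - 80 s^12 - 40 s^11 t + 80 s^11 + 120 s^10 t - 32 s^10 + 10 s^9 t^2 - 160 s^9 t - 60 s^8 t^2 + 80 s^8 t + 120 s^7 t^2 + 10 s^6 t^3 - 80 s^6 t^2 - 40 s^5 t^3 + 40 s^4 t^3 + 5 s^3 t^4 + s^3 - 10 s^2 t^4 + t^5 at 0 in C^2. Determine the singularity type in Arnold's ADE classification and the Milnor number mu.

The Hessian of f at 0 has rank 0. Corank 2; j^3 = s^3 is a perfect cube, so E-series; the 5-jet and mu = 8 give E_8.

Type E_8, Milnor number mu = 8.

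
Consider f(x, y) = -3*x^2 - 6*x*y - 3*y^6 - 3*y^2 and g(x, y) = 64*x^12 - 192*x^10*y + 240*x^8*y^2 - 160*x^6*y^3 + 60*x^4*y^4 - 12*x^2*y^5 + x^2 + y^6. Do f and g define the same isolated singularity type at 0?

Yes.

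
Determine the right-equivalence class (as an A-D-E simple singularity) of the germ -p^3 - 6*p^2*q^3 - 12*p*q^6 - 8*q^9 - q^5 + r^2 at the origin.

The Hessian of f at 0 has rank 1. Corank 2; j^3 = -p^3 is a perfect cube, so E-series; the 5-jet and mu = 8 give E_8.

E_{8}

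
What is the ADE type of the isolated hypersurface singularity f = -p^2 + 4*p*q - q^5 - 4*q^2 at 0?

A_4

The Hessian of f at 0 has rank 1. Corank 1: A-series; mu = 4 gives A_4.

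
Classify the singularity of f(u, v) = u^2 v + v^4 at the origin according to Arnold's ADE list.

The Hessian of f at 0 is [[0, 0], [0, 0]] with rank 0, so corank 2. A Groebner basis of the Jacobian ideal J(f) in C{u,v} is {u^3, u^2/4 + v^3, u*v}; counting standard monomials gives mu = 5. Corank 2; j^3 = u^2*v has shape L^2 M (L != M), so D-series; mu = 5 gives D_5.

D_{5}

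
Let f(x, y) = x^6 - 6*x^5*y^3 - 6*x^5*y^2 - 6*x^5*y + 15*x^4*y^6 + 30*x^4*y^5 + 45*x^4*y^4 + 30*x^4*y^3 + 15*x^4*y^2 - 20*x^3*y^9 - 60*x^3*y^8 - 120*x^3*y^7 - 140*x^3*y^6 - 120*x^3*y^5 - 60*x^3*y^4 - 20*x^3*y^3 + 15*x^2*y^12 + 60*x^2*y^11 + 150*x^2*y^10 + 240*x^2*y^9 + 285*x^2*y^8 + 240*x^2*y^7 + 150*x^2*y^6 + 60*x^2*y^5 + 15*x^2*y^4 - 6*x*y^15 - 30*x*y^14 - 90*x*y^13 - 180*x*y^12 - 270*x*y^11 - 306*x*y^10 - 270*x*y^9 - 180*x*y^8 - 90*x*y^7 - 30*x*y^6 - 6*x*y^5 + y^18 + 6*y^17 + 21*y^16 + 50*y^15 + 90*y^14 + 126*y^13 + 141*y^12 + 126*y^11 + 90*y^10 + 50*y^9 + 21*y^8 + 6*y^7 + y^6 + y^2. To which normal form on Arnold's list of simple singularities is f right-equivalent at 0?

A_5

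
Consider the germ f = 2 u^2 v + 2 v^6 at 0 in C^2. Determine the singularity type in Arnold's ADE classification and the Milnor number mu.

The Hessian of f at 0 is [[0, 0], [0, 0]] with rank 0, so corank 2. A Groebner basis of the Jacobian ideal J(f) in C{u,v} is {u^2/6 + v^5, u^3, u*v}; counting standard monomials gives mu = 7. Corank 2; j^3 = 2*u^2*v has shape L^2 M (L != M), so D-series; mu = 7 gives D_7.

Type D_{7}, Milnor number mu = 7.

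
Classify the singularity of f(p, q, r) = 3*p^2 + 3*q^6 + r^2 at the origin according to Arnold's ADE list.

A_{5}

The Hessian of f at 0 is [[6, 0, 0], [0, 0, 0], [0, 0, 2]] with rank 2, so corank 1. A Groebner basis of the Jacobian ideal J(f) in C{p,q,r} is {q^5, p, r}; counting standard monomials gives mu = 5. Corank 1: A-series; mu = 5 gives A_5.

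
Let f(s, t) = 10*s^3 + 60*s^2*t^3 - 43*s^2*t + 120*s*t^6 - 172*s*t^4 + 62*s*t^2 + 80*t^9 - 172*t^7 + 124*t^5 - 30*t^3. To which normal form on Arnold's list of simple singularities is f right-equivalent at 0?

The Hessian of f at 0 has rank 0. Corank 2; j^3 = (2*s - 3*t)*(5*s^2 - 14*s*t + 10*t^2) splits into three distinct lines over C (the quadratic factor has nonzero discriminant), so D_4.

D4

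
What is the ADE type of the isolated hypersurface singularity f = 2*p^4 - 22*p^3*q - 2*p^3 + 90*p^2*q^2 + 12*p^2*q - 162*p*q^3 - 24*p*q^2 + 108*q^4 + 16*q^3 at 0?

E7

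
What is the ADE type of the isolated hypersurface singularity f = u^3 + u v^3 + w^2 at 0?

E_{7}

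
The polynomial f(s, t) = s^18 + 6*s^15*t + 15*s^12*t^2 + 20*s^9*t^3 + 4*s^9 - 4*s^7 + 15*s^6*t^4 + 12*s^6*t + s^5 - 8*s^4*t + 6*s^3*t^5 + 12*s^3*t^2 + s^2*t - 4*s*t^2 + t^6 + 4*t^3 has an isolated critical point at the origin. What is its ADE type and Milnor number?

Type D_7, Milnor number mu = 7.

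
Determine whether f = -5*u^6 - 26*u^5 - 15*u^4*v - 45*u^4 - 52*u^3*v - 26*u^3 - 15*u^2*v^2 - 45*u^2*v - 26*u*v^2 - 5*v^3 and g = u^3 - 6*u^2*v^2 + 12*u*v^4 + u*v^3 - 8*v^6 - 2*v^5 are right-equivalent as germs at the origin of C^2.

No.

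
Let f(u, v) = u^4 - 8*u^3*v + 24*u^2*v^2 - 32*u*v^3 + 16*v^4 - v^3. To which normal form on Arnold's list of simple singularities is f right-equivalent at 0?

The Hessian of f at 0 is [[0, 0], [0, 0]] with rank 0, so corank 2. A Groebner basis of the Jacobian ideal J(f) in C{u,v} is {u^3 - 6*u^2*v, v^2}; counting standard monomials gives mu = 6. Corank 2; j^3 = -v^3 is a perfect cube, so E-series; the 4-jet and mu = 6 give E_6.

E_6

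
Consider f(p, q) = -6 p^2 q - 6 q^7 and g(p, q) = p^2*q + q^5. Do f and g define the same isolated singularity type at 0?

No.

The Hessian of f at 0 is [[0, 0], [0, 0]] with rank 0, so corank 2. A Groebner basis of the Jacobian ideal J(f) in C{p,q} is {p^2/7 + q^6, p^3, p*q}; counting standard monomials gives mu = 8. Corank 2; j^3 = -6*p^2*q has shape L^2 M (L != M), so D-series; mu = 8 gives D_8. The Hessian of g at 0 is [[0, 0], [0, 0]] with rank 0, so corank 2. A Groebner basis of the Jacobian ideal J(g) in C{p,q} is {p^2/5 + q^4, p^3, p*q}; counting standard monomials gives mu = 6. Corank 2; j^3 = p^2*q has shape L^2 M (L != M), so D-series; mu = 6 gives D_6. f is D_8 but g is D_6, hence not right-equivalent.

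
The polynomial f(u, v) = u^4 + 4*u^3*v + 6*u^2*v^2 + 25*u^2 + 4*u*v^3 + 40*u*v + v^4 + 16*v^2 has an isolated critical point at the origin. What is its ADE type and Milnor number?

The Hessian of f at 0 has rank 1. Corank 1: A-series; mu = 3 gives A_3.

Type A_{3}, Milnor number mu = 3.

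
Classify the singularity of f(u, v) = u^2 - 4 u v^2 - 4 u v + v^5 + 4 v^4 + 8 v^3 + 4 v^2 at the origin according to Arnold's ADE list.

The Hessian of f at 0 has rank 1. Corank 1: A-series; mu = 4 gives A_4.

A4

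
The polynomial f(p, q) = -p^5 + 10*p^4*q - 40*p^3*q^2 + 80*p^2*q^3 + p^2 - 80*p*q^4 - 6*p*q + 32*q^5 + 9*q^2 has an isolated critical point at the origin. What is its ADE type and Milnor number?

The Hessian of f at 0 is [[2, -6], [-6, 18]] with rank 1, so corank 1. A Groebner basis of the Jacobian ideal J(f) in C{p,q} is {q^4, p - 3*q}; counting standard monomials gives mu = 4. Corank 1: A-series; mu = 4 gives A_4.

Type A4, Milnor number mu = 4.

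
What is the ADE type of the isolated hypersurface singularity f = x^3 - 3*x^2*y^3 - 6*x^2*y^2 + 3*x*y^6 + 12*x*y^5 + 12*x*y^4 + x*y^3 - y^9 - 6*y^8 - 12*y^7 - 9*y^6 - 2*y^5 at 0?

E_{7}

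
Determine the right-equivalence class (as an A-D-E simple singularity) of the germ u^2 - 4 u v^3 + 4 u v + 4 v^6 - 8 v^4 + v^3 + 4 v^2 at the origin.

A_2

The Hessian of f at 0 is [[2, 4], [4, 8]] with rank 1, so corank 1. A Groebner basis of the Jacobian ideal J(f) in C{u,v} is {v^2, u + 2*v}; counting standard monomials gives mu = 2. Corank 1: A-series; mu = 2 gives A_2.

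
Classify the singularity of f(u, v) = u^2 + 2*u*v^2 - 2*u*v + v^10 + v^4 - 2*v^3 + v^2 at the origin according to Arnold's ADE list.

A9

The Hessian of f at 0 is [[2, -2], [-2, 2]] with rank 1, so corank 1. A Groebner basis of the Jacobian ideal J(f) in C{u,v} is {u^5 + 10*u^4 - 30*u^3*v - 35*u^3 + 54*u^2*v + 23*u^2 - 27*u*v - 4*u + 4*v, u^4*v + 4*u^4 - 10*u^3*v - 10*u^3 + 15*u^2*v + 6*u^2 - 7*u*v - u + v, u + v^2 - v}; counting standard monomials gives mu = 9. Corank 1: A-series; mu = 9 gives A_9.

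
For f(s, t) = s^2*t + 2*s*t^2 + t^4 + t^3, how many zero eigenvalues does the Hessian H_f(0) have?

Hessian at 0 has rank 0.

2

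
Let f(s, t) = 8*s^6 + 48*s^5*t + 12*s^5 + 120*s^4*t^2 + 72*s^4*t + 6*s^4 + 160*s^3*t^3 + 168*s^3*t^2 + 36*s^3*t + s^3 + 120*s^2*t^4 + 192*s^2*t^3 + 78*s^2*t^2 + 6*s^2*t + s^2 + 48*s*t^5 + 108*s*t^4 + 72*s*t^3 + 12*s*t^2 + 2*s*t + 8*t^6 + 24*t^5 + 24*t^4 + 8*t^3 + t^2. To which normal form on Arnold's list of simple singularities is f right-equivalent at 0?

A_{2}

The Hessian of f at 0 has rank 1. Corank 1: A-series; mu = 2 gives A_2.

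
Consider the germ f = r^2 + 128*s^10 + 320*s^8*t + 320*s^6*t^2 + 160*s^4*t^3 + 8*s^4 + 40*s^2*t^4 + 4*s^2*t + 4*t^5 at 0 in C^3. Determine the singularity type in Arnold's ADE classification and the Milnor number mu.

Type D_6, Milnor number mu = 6.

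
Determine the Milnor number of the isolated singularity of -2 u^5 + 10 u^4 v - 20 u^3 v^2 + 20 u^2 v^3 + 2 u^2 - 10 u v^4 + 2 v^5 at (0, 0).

The Hessian of f at 0 has rank 1. Corank 1: A-series; mu = 4 gives A_4.

4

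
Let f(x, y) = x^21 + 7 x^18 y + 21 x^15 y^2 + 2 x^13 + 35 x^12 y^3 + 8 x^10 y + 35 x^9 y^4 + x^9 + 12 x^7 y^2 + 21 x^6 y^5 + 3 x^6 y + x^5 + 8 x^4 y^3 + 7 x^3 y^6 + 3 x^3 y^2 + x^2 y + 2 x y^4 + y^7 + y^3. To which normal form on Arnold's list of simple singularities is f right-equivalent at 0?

The Hessian of f at 0 has rank 0. Corank 2; j^3 = y*(x^2 + y^2) splits into three distinct lines over C (the quadratic factor has nonzero discriminant), so D_4.

D_4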